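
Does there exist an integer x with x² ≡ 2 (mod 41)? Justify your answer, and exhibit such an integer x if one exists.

Take x = 17. Then 17² = 289 = 7·41 + 2, so 17² ≡ 2 (mod 41).

x = 17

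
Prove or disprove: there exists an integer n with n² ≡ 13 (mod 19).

Since (19 − n)² ≡ n² (mod 19), it suffices to square n = 0, 1, …, 9: the residues are 0, 1, 4, 9, 16, 6, 17, 11, 7, 5.
The set of squares mod 19 is therefore {0, 1, 4, 5, 6, 7, 9, 11, 16, 17}, which does not contain 13.
Therefore n² ≡ 13 (mod 19) has no solution.

No, no such integer exists.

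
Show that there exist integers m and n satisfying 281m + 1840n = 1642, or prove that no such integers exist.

Since gcd(281, 1840) = 1, every integer is an integer combination of 281 and 1840.
Euclidean algorithm: 1840 = 6·281 + 154, 281 = 1·154 + 127, 154 = 1·127 + 27, 127 = 4·27 + 19, 27 = 1·19 + 8, 19 = 2·8 + 3, 8 = 2·3 + 2, 3 = 1·2 + 1, 2 = 2·1 + 0.
Working back up the chain: 1 = 3 − 1·2 = 3 − (8 − 2·3) = −8 + 3·3 = −8 + 3·(19 − 2·8) = 3·19 − 7·8 = 3·19 − 7·(27 − 1·19) = −7·27 + 10·19 = −7·27 + 10·(127 − 4·27) = 10·127 − 47·27 = 10·127 − 47·(154 − 1·127) = −47·154 + 57·127 = −47·154 + 57·(281 − 1·154) = 57·281 − 104·154 = 57·281 − 104·(1840 − 6·281) = −104·1840 + 681·281. So 281·681 + 1840·(-104) = 1.
Times 1642: 281·1118202 + 1840·(-170768) = 1642, so (1118202, -170768) solves it.
Subtracting 607·1840 from m and adding 607·281 to n gives the tidier solution (1322, -201).
Check: 281·1322 + 1840·(-201) = 371482 − 369840 = 1642. ✓

m = 1322, n = -201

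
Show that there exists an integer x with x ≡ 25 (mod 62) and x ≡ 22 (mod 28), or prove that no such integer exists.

Reduce both congruences modulo 2, which divides 62 and 28: they say x ≡ 25 (mod 2) and x ≡ 22 (mod 2).
But 25 mod 2 = 1 while 22 mod 2 = 0, a contradiction.
Therefore no such x exists.

No, no such integer exists.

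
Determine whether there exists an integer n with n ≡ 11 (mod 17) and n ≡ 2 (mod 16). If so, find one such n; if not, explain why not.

The moduli 17 and 16 are coprime, so by the Chinese Remainder Theorem a unique solution modulo 272 exists.
Any solution of the first congruence is n = 11 + 17t; substituting into the second, 17t ≡ 2 − 11 ≡ 7 (mod 16).
17 ≡ 1 (mod 16), so this reads 1t ≡ 7 (mod 16). So t ≡ 7 (mod 16).
Taking t = 7 gives n = 11 + 17·7 = 130.
Check: 130 mod 17 = 11, 130 mod 16 = 2. ✓

n = 130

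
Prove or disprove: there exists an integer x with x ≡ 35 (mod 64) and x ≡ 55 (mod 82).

gcd(64, 82) = 2. A simultaneous solution exists iff 35 ≡ 55 (mod 2); here 35 mod 2 = 1 = 55 mod 2, so it does.
Write x = 35 + 64t. Then 64t ≡ 55 − 35 ≡ 20 (mod 82); dividing through by 2 gives 32t ≡ 10 (mod 41).
Invert 32 mod 41 by the Euclidean algorithm: 41 = 1·32 + 9, 32 = 3·9 + 5, 9 = 1·5 + 4, 5 = 1·4 + 1, 4 = 4·1 + 0; back-substituting, 1 = 5 − 1·4 = 5 − (9 − 1·5) = −9 + 2·5 = −9 + 2·(32 − 3·9) = 2·32 − 7·9 = 2·32 − 7·(41 − 1·32) = −7·41 + 9·32. Hence 32·9 ≡ 1, so 32⁻¹ ≡ 9 (mod 41).
Multiplying by 9: t ≡ 9·10 = 90 ≡ 8 (mod 41).
Then x = 35 + 64·8 = 547.
Indeed 547 ≡ 35 (mod 64) and 547 ≡ 55 (mod 82).

x = 547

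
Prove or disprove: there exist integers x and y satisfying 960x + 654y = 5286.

gcd(960, 654) = 6, and 6 divides 5286, so integer solutions exist.
Dividing through by 6 reduces the equation to 160x + 109y = 881.
Run the Euclidean algorithm on 160 and 109: 160 = 1·109 + 51, 109 = 2·51 + 7, 51 = 7·7 + 2, 7 = 3·2 + 1, 2 = 2·1 + 0.
Unwinding: 1 = 7 − 3·2 = 7 − 3·(51 − 7·7) = −3·51 + 22·7 = −3·51 + 22·(109 − 2·51) = 22·109 − 47·51 = 22·109 − 47·(160 − 1·109) = −47·160 + 69·109, i.e. 160·(-47) + 109·69 = 1.
Scaling by 881 gives the particular solution (x, y) = (-41407, 60789).
Shifting by a multiple of (109, −160) keeps it a solution: x = -41407 + 380·109 = 13, y = 60789 − 380·160 = -11.
Indeed 960·13 + 654·(-11) = 12480 − 7194 = 5286.

x = 13, y = -11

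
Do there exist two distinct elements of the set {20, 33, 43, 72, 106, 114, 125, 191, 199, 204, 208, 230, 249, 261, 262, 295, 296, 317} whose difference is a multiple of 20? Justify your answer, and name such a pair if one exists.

Residues mod 20: 20↦0, 33↦13, 43↦3, 72↦12, 106↦6, 114↦14, 125↦5, 191↦11, 199↦19, 204↦4, 208↦8, 230↦10, 249↦9, 261↦1, 262↦2, 295↦15, 296↦16, 317↦17.
No residue repeats among the 18 elements, so no pair has difference ≡ 0 (mod 20).

No, no such pair exists.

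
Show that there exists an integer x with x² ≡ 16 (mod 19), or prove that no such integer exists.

x = 4

Take x = 4. Then 4² = 16, and since 0 ≤ 16 < 19 this is already reduced: 4² ≡ 16 (mod 19).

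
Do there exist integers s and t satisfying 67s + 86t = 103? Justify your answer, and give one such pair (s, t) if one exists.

s = 67, t = -51

67 and 86 are coprime, so 67s + 86t ranges over all of ℤ.
Run the Euclidean algorithm on 86 and 67: 86 = 1·67 + 19, 67 = 3·19 + 10, 19 = 1·10 + 9, 10 = 1·9 + 1, 9 = 9·1 + 0.
Back-substituting, 1 = 10 − 1·9 = 10 − (19 − 1·10) = −19 + 2·10 = −19 + 2·(67 − 3·19) = 2·67 − 7·19 = 2·67 − 7·(86 − 1·67) = −7·86 + 9·67; that is, 67·9 + 86·(-7) = 1.
Scaling by 103 gives the particular solution (s, t) = (927, -721).
Subtracting 10·86 from s and adding 10·67 to t gives the tidier solution (67, -51).
Indeed 67·67 + 86·(-51) = 4489 − 4386 = 103.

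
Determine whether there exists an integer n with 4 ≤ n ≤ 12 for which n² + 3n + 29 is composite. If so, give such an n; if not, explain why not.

At n = 8: 8² + 3·8 + 29 = 117 = 3·39, which is composite.

n = 8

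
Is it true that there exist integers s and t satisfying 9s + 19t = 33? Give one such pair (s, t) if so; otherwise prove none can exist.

Since gcd(9, 19) = 1, every integer is an integer combination of 9 and 19.
Euclidean algorithm: 19 = 2·9 + 1, 9 = 9·1 + 0.
Working back up the chain: 1 = 19 − 2·9. So 9·(-2) + 19·1 = 1.
Scaling by 33 gives the particular solution (s, t) = (-66, 33).
The general solution is s = -66 + 19k, t = 33 − 9k; taking k = 4 gives the smaller pair s = 10, t = -3.
Indeed 9·10 + 19·(-3) = 90 − 57 = 33.

s = 10, t = -3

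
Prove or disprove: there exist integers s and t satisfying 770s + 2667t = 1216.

Both 770 and 2667 are divisible by gcd(770, 2667) = 7, hence so is any combination 770s + 2667t.
However 1216 leaves remainder 5 on division by 7.
So the equation is unsolvable over ℤ.

No such integers exist.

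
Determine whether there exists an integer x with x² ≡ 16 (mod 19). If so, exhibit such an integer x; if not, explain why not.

x = 4

Take x = 4. Then 4² = 16, and since 0 ≤ 16 < 19 this is already reduced: 4² ≡ 16 (mod 19).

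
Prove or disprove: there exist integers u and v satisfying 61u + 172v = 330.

u = 90, v = -30

Since gcd(61, 172) = 1, every integer is an integer combination of 61 and 172.
Dividing repeatedly: 172 = 2·61 + 50, 61 = 1·50 + 11, 50 = 4·11 + 6, 11 = 1·6 + 5, 6 = 1·5 + 1, 5 = 5·1 + 0.
Back-substituting, 1 = 6 − 1·5 = 6 − (11 − 1·6) = −11 + 2·6 = −11 + 2·(50 − 4·11) = 2·50 − 9·11 = 2·50 − 9·(61 − 1·50) = −9·61 + 11·50 = −9·61 + 11·(172 − 2·61) = 11·172 − 31·61; that is, 61·(-31) + 172·11 = 1.
Times 330: 61·(-10230) + 172·3630 = 330, so (-10230, 3630) solves it.
Shifting by a multiple of (172, −61) keeps it a solution: u = -10230 + 60·172 = 90, v = 3630 − 60·61 = -30.
Check: 61·90 + 172·(-30) = 5490 − 5160 = 330. ✓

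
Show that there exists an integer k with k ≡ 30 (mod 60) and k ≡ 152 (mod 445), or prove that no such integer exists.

No, no such integer exists.

Both moduli are multiples of 5 = gcd(60, 445), so any solution would satisfy k ≡ 30 and k ≡ 152 modulo 5 simultaneously.
However 30 ≡ 0 and 152 ≡ 2 (mod 5), and 0 ≠ 2.
Therefore no such k exists.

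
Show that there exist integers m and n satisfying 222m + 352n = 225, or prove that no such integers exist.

gcd(222, 352) = 2, so every integer of the form 222m + 352n is a multiple of 2.
But 225 is not a multiple of 2 (it leaves remainder 1).
Hence no integers m, n satisfy the equation.

No such integers exist.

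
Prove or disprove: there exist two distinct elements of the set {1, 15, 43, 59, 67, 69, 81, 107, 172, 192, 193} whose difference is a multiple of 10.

1 mod 10 = 1 and 81 mod 10 = 1, so 81 − 1 = 80 = 8·10.

The pair (1, 81) works.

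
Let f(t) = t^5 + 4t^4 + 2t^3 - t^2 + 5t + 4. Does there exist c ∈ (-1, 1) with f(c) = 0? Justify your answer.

Yes, f has a root in the interval.

f(-1) = -1 and f(1) = 15, which have opposite signs.
Since f is a polynomial it is continuous on [-1, 1].
So by the Intermediate Value Theorem there is a c strictly between -1 and 1 with f(c) = 0.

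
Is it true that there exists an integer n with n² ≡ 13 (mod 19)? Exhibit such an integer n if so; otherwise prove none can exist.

Computing n² mod 19 for n = 0, 1, …, 9 (enough, by the symmetry n ↦ 19 − n) gives 0, 1, 4, 9, 16, 6, 17, 11, 7, 5.
So the quadratic residues mod 19 are {0, 1, 4, 5, 6, 7, 9, 11, 16, 17}, and 13 is not among them.
Therefore n² ≡ 13 (mod 19) has no solution.

There is no such integer.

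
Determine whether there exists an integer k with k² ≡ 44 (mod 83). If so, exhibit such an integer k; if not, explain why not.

Take k = 25. Then 25² = 625 = 7·83 + 44, so 25² ≡ 44 (mod 83).

k = 25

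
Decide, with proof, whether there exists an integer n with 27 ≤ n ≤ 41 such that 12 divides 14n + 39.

There is no such integer n in that range.

For n = 27, 28, …, 41 the values of 14n + 39 modulo 12 are 9, 11, 1, 3, 5, 7, 9, 11, 1, 3, 5, 7, 9, 11, 1 respectively.
None is 0, so 12 never divides 14n + 39 on this range.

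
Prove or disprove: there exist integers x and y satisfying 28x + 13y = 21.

Since gcd(28, 13) = 1, every integer is an integer combination of 28 and 13.
Euclidean algorithm: 28 = 2·13 + 2, 13 = 6·2 + 1, 2 = 2·1 + 0.
Working back up the chain: 1 = 13 − 6·2 = 13 − 6·(28 − 2·13) = −6·28 + 13·13. So 28·(-6) + 13·13 = 1.
Times 21: 28·(-126) + 13·273 = 21, so (-126, 273) solves it.
Adding 10·13 to x and subtracting 10·28 from y gives the tidier solution (4, -7).
Indeed 28·4 + 13·(-7) = 112 − 91 = 21.

x = 4, y = -7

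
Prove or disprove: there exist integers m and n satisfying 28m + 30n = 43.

No such integers exist.

Any value of 28m + 30n is a multiple of gcd(28, 30) = 2.
But 43 is not a multiple of 2 (it leaves remainder 1).
So the equation is unsolvable over ℤ.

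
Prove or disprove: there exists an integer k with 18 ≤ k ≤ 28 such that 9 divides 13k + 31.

For k = 18, 19, …, 25 the values 265, 278, 291, 304, 317, 330, 343, 356 are not multiples of 9. Try k = 26: 13·26 + 31 = 369 = 41·9, which is divisible by 9.

k = 26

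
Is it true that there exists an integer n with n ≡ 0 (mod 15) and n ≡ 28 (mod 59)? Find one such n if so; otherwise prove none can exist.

The moduli 15 and 59 are coprime, so by the Chinese Remainder Theorem a unique solution modulo 885 exists.
Write n = 0 + 15t and require 0 + 15t ≡ 28 (mod 59), i.e. 15t ≡ 28 (mod 59).
Note 15·4 = 60 ≡ 1 (mod 59) (as 60 − 1 = 1·59), so 15⁻¹ ≡ 4.
Multiplying by 4: t ≡ 4·28 = 112 ≡ 53 (mod 59).
With t = 53: n = 0 + 15·53 = 795.
Verify: 795 = 53·15 + 0 and 795 = 13·59 + 28. ✓

n = 795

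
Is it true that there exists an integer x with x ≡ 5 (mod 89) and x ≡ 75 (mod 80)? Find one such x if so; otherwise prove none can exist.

gcd(89, 80) = 1, so the Chinese Remainder Theorem guarantees exactly one residue class mod 7120 satisfying both.
Write x = 5 + 89t and require 5 + 89t ≡ 75 (mod 80), i.e. 89t ≡ 70 (mod 80).
89 ≡ 9 (mod 80), so this reads 9t ≡ 70 (mod 80). Since 9·9 = 81 = 1·80 + 1, the inverse of 9 mod 80 is 9.
Therefore t ≡ 9·70 = 630 ≡ 70 (mod 80).
Taking t = 70 gives x = 5 + 89·70 = 6235.
Verify: 6235 = 70·89 + 5 and 6235 = 77·80 + 75. ✓

x = 6235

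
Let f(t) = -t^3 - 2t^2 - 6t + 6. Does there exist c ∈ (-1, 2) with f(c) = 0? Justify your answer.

f(-1) = 11 and f(2) = -22, which have opposite signs.
Since f is a polynomial it is continuous on [-1, 2].
By the Intermediate Value Theorem, f takes the value 0 somewhere in the open interval.

Yes, f has a root in the interval.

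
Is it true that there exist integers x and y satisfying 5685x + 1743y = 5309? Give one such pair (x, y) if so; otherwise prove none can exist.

There are no such integers.

gcd(5685, 1743) = 3, so every integer of the form 5685x + 1743y is a multiple of 3.
However 5309 leaves remainder 2 on division by 3.
So the equation is unsolvable over ℤ.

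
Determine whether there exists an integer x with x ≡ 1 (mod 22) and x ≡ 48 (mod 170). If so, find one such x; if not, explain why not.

gcd(22, 170) = 2. If x ≡ 1 (mod 22) and x ≡ 48 (mod 170), then x ≡ 1 (mod 2) and x ≡ 48 (mod 2).
But 1 mod 2 = 1 while 48 mod 2 = 0, a contradiction.
Therefore no such x exists.

There is no such integer.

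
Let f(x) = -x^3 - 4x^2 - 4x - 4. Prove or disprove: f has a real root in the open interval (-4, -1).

Such a root exists.

f(-4) = 12 and f(-1) = -3, which have opposite signs.
f is continuous everywhere (it is a polynomial), in particular on [-4, -1].
By the Intermediate Value Theorem, f takes the value 0 somewhere in the open interval.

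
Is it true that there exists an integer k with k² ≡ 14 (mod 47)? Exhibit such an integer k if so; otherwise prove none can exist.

k = 25 works: 25² = 625, and 625 − 14 = 611 = 13·47.

k = 25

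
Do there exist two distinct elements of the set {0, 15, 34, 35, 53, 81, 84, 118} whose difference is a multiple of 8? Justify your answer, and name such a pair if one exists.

No, no such pair exists.

Residues mod 8: 0↦0, 15↦7, 34↦2, 35↦3, 53↦5, 81↦1, 84↦4, 118↦6.
All 8 residues are distinct, so no two elements differ by a multiple of 8.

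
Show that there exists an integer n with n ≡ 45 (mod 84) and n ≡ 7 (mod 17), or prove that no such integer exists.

n = 381

The moduli 84 and 17 are coprime, so by the Chinese Remainder Theorem a unique solution modulo 1428 exists.
Any solution of the first congruence is n = 45 + 84t; substituting into the second, 84t ≡ 7 − 45 ≡ 13 (mod 17).
84 ≡ 16 (mod 17), so this reads 16t ≡ 13 (mod 17). Since 16·16 = 256 = 15·17 + 1, the inverse of 16 mod 17 is 16.
Therefore t ≡ 16·13 = 208 ≡ 4 (mod 17).
With t = 4: n = 45 + 84·4 = 381.
Check: 381 mod 84 = 45, 381 mod 17 = 7. ✓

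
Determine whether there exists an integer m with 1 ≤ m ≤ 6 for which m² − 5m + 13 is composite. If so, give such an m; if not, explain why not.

At m = 1: 1² − 5·1 + 13 = 9 = 3·3, which is composite.

m = 1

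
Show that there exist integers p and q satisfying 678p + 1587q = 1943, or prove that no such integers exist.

No, no such integers exist.

Both 678 and 1587 are divisible by gcd(678, 1587) = 3, hence so is any combination 678p + 1587q.
But 1943 = 3·647 + 2, so 3 ∤ 1943.
So the equation is unsolvable over ℤ.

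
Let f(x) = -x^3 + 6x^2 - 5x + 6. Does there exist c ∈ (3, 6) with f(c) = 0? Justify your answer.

Yes, f has a root in the interval.

f(3) = 18 and f(6) = -24, which have opposite signs.
Since f is a polynomial it is continuous on [3, 6].
By the Intermediate Value Theorem, f takes the value 0 somewhere in the open interval.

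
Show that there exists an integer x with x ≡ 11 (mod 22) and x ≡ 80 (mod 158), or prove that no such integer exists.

No, no such integer exists.

gcd(22, 158) = 2. If x ≡ 11 (mod 22) and x ≡ 80 (mod 158), then x ≡ 11 (mod 2) and x ≡ 80 (mod 2).
These are incompatible: 11 − 80 = -69 is not divisible by 2.
Therefore no such x exists.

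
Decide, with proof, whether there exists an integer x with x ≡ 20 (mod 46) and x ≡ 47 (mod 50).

There is no such integer.

gcd(46, 50) = 2. If x ≡ 20 (mod 46) and x ≡ 47 (mod 50), then x ≡ 20 (mod 2) and x ≡ 47 (mod 2).
But 20 mod 2 = 0 while 47 mod 2 = 1, a contradiction.
Therefore no such x exists.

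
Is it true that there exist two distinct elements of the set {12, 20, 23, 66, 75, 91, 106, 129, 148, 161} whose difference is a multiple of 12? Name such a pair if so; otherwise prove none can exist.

Residues mod 12: 12↦0, 20↦8, 23↦11, 66↦6, 75↦3, 91↦7, 106↦10, 129↦9, 148↦4, 161↦5.
No residue repeats among the 10 elements, so no pair has difference ≡ 0 (mod 12).

There is no such pair.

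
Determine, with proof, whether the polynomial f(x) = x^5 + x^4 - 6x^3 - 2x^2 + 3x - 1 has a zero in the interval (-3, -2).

Such a root exists.

f(-3) = -28 and f(-2) = 17, which have opposite signs.
Since f is a polynomial it is continuous on [-3, -2].
By the Intermediate Value Theorem, f takes the value 0 somewhere in the open interval.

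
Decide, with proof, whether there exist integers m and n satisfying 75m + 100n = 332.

gcd(75, 100) = 25, so every integer of the form 75m + 100n is a multiple of 25.
However 332 leaves remainder 7 on division by 25.
Hence no integers m, n satisfy the equation.

No such integers exist.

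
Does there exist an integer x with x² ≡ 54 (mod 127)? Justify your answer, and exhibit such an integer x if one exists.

No, no such integer exists.

Apply Euler's criterion with the prime 127: 54 is a quadratic residue iff 54^63 ≡ 1 (mod 127), and a non-residue iff it is ≡ −1.
Squaring successively (mod 127): 54^2 = 2916 ≡ 122; 54^4 ≡ 122² = 14884 ≡ 25; 54^8 ≡ 25² = 625 ≡ 117; 54^16 ≡ 117² = 13689 ≡ 100; 54^32 ≡ 100² = 10000 ≡ 94.
Since 63 = 32 + 16 + 8 + 4 + 2 + 1, 54^63 ≡ 94 · 100 · 117 · 25 · 122 · 54; multiplying out mod 127: 94·100 = 9400 ≡ 2, then 2·117 = 234 ≡ 107, then 107·25 = 2675 ≡ 8, then 8·122 = 976 ≡ 87, then 87·54 = 4698 ≡ 126. Thus 54^63 ≡ 126 ≡ −1 (mod 127).
The value −1 means 54 is a non-residue modulo 127, so x² ≡ 54 (mod 127) is impossible.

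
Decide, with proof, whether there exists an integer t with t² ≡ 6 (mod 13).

Squares mod 13 repeat after t = 6 (as (−t)² = t²); for t = 0..6 they are 0, 1, 4, 9, 3, 12, 10.
So the quadratic residues mod 13 are {0, 1, 3, 4, 9, 10, 12}, and 6 is not among them.
Therefore t² ≡ 6 (mod 13) has no solution.

No such integer exists.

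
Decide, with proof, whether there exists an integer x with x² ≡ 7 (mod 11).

No such integer exists.

Computing x² mod 11 for x = 0, 1, …, 5 (enough, by the symmetry x ↦ 11 − x) gives 0, 1, 4, 9, 5, 3.
The set of squares mod 11 is therefore {0, 1, 3, 4, 5, 9}, which does not contain 7.
Hence no integer x has x² ≡ 7 (mod 11).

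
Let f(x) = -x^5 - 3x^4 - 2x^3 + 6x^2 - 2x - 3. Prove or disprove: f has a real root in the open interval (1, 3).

The endpoint values f(1) = -5 and f(3) = -495 are both negative. Claim: f(x) < 0 for every x in (1, 3).
Shift to the endpoint 1: with x = 1 + u (0 < u < 2), one computes f(1 + u) = -u^5 - 8u^4 - 24u^3 - 28u^2 - 13u - 5.
The nonzero coefficients here are all negative, so for u > 0 every term is negative (or zero), and the constant term -5 is strictly negative.
So f is strictly negative on (1, 3); no root exists in the interval.

No such root exists.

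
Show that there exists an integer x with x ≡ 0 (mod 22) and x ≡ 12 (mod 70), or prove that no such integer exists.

x = 572

Here gcd(22, 70) = 2, and both 0 and 12 leave remainder 0 mod 2, so the system is consistent.
Put x = 0 + 22t, so we need 22t ≡ 12 (mod 70), equivalently (divide by 2) 11t ≡ 6 (mod 35).
Since 11·16 = 176 = 5·35 + 1, the inverse of 11 mod 35 is 16.
Multiplying by 16: t ≡ 16·6 = 96 ≡ 26 (mod 35).
Then x = 0 + 22·26 = 572.
Check: 572 mod 22 = 0, 572 mod 70 = 12. ✓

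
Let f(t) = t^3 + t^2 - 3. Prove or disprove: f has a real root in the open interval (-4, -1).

The endpoint values f(-4) = -51 and f(-1) = -3 are both negative. Claim: f(t) < 0 for every t in (-4, -1).
Substitute t = -1 − u, where 0 < u < 3 on the interval. Expanding, f(-1 − u) = -u^3 - 2u^2 - u - 3.
All 4 nonzero coefficients of this polynomial in u are negative; hence for u > 0 the value is a sum of negative terms (the constant -3 among them).
So f is strictly negative on (-4, -1); no root exists in the interval.

No.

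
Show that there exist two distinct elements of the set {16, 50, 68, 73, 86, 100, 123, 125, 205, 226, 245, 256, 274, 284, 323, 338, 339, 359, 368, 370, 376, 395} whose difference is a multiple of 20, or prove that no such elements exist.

The pair (16, 256) works.

Both 16 and 256 leave remainder 16 on division by 20; their difference 240 = 12·20 is a multiple of 20.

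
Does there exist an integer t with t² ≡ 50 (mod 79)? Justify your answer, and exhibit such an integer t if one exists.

t = 45 works: 45² = 2025, and 2025 − 50 = 1975 = 25·79.

t = 45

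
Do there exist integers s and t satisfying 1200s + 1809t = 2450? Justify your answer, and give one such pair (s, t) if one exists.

No, no such integers exist.

Any value of 1200s + 1809t is a multiple of gcd(1200, 1809) = 3.
But 2450 is not a multiple of 3 (it leaves remainder 2).
Therefore 1200s + 1809t = 2450 has no solution in integers.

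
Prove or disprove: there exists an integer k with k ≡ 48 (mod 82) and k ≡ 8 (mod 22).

gcd(82, 22) = 2. A simultaneous solution exists iff 48 ≡ 8 (mod 2); here 48 mod 2 = 0 = 8 mod 2, so it does.
List candidates k ≡ 48 (mod 82): 48, 130, 212, 294. Modulo 22 these are 4, 20, 14, 8; 294 gives 8 as required.
Check: 294 mod 82 = 48, 294 mod 22 = 8. ✓

k = 294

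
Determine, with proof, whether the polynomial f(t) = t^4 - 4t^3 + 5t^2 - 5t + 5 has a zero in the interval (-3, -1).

No such root exists.

f(-3) = 254 and f(-1) = 20, both positive, so a sign-change argument is unavailable; we show f keeps this sign on the whole interval.
Shift to the endpoint -1: with t = -1 − u (0 < u < 2), one computes f(-1 − u) = u^4 + 8u^3 + 23u^2 + 31u + 20.
All 5 nonzero coefficients of this polynomial in u are positive; hence for u > 0 the value is a sum of positive terms (the constant 20 among them).
Therefore f(t) > 0 throughout (-3, -1), and f has no zero there.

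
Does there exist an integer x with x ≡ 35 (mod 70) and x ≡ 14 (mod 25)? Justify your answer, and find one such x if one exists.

gcd(70, 25) = 5. If x ≡ 35 (mod 70) and x ≡ 14 (mod 25), then x ≡ 35 (mod 5) and x ≡ 14 (mod 5).
These are incompatible: 35 − 14 = 21 is not divisible by 5.
So no integer satisfies both congruences.

No, no such integer exists.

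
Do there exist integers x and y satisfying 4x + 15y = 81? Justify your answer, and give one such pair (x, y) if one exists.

Since gcd(4, 15) = 1, every integer is an integer combination of 4 and 15.
Dividing repeatedly: 15 = 3·4 + 3, 4 = 1·3 + 1, 3 = 3·1 + 0.
Unwinding: 1 = 4 − 1·3 = 4 − (15 − 3·4) = −15 + 4·4, i.e. 4·4 + 15·(-1) = 1.
Multiplying through by 81: x = 4·81 = 324, y = (-1)·81 = -81 is a solution.
Subtracting 21·15 from x and adding 21·4 to y gives the tidier solution (9, 3).
Indeed 4·9 + 15·3 = 36 + 45 = 81.

x = 9, y = 3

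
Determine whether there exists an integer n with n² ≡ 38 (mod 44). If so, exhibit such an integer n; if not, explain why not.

No, no such integer exists.

Since 4 ∣ 44, a solution of n² ≡ 38 (mod 44) would also satisfy n² ≡ 38 ≡ 2 (mod 4).
Since (4 − n)² ≡ n² (mod 4), it suffices to square n = 0, 1, …, 2: the residues are 0, 1, 0.
The set of squares mod 4 is therefore {0, 1}, which does not contain 2.
Therefore n² ≡ 38 (mod 44) has no solution.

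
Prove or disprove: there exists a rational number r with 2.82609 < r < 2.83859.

Multiplying by 6: 6·2.82609 = 16.95654 and 6·2.83859 = 17.03154, so the integer 17 lies strictly between them.
So r = 17/6 works: it is a ratio of integers, and dividing 6·2.82609 < 17 < 6·2.83859 through by 6 gives 2.82609 < 17/6 < 2.83859.

r = 17/6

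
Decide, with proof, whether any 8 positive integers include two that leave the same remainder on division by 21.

Try 8 consecutive integers, 12, 13, …, 19. Their remainders mod 21 are 12, 13, 14, 15, 16, 17, 18, 19 — pairwise different, as any 8 ≤ 21 consecutive integers have distinct residues.
Hence this collection has no pair with equal remainders mod 21, disproving the claim.

No, the set {12, 13, 14, 15, 16, 17, 18, 19} is a counterexample.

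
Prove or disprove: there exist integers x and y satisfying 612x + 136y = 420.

gcd(612, 136) = 68, so every integer of the form 612x + 136y is a multiple of 68.
But 420 is not a multiple of 68 (it leaves remainder 12).
Therefore 612x + 136y = 420 has no solution in integers.

No, no such integers exist.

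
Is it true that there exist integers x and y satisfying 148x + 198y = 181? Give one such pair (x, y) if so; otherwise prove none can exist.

No, no such integers exist.

Any value of 148x + 198y is a multiple of gcd(148, 198) = 2.
But 181 is not a multiple of 2 (it leaves remainder 1).
So the equation is unsolvable over ℤ.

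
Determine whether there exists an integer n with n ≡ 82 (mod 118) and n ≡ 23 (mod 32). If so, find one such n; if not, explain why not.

Both moduli are multiples of 2 = gcd(118, 32), so any solution would satisfy n ≡ 82 and n ≡ 23 modulo 2 simultaneously.
These are incompatible: 82 − 23 = 59 is not divisible by 2.
Hence the system has no solution.

No such integer exists.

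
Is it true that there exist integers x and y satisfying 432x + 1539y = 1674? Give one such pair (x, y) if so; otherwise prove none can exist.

x = 11, y = -2

Since gcd(432, 1539) = 27 and 1674 = 27·62, Bézout's identity guarantees a solution.
Dividing through by 27 reduces the equation to 16x + 57y = 62.
Run the Euclidean algorithm on 57 and 16: 57 = 3·16 + 9, 16 = 1·9 + 7, 9 = 1·7 + 2, 7 = 3·2 + 1, 2 = 2·1 + 0.
Unwinding: 1 = 7 − 3·2 = 7 − 3·(9 − 1·7) = −3·9 + 4·7 = −3·9 + 4·(16 − 1·9) = 4·16 − 7·9 = 4·16 − 7·(57 − 3·16) = −7·57 + 25·16, i.e. 16·25 + 57·(-7) = 1.
Scaling by 62 gives the particular solution (x, y) = (1550, -434).
Subtracting 27·57 from x and adding 27·16 to y gives the tidier solution (11, -2).
Indeed 432·11 + 1539·(-2) = 4752 − 3078 = 1674.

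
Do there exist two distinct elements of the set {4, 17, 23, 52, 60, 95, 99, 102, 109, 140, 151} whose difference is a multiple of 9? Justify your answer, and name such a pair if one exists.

Yes: 23 and 95.

23 mod 9 = 5 and 95 mod 9 = 5, so 95 − 23 = 72 = 8·9.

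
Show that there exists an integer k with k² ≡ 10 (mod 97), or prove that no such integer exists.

97 is prime, so by Euler's criterion 10 is a square mod 97 iff 10^((97−1)/2) = 10^48 ≡ 1 (mod 97).
Repeated squaring mod 97: 10^2 = 100 ≡ 3; 10^4 ≡ 3² = 9 ≡ 9; 10^8 ≡ 9² = 81 ≡ 81; 10^16 ≡ 81² = 6561 ≡ 62; 10^32 ≡ 62² = 3844 ≡ 61.
Since 48 = 32 + 16, 10^48 ≡ 61 · 62; multiplying out mod 97: 61·62 = 3782 ≡ 96. Thus 10^48 ≡ 96 ≡ −1 (mod 97).
The value −1 means 10 is a non-residue modulo 97, so k² ≡ 10 (mod 97) is impossible.

There is no such integer.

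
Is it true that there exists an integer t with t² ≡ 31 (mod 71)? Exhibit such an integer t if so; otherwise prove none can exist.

There is no such integer.

71 is prime, so by Euler's criterion 31 is a square mod 71 iff 31^((71−1)/2) = 31^35 ≡ 1 (mod 71).
Repeated squaring mod 71: 31^2 = 961 ≡ 38; 31^4 ≡ 38² = 1444 ≡ 24; 31^8 ≡ 24² = 576 ≡ 8; 31^16 ≡ 8² = 64 ≡ 64; 31^32 ≡ 64² = 4096 ≡ 49.
Since 35 = 32 + 2 + 1, 31^35 ≡ 49 · 38 · 31; multiplying out mod 71: 49·38 = 1862 ≡ 16, then 16·31 = 496 ≡ 70. Thus 31^35 ≡ 70 ≡ −1 (mod 71).
The value −1 means 31 is a non-residue modulo 71, so t² ≡ 31 (mod 71) is impossible.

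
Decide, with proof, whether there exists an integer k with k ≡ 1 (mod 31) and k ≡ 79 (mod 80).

k = 559

gcd(31, 80) = 1, so the Chinese Remainder Theorem guarantees exactly one residue class mod 2480 satisfying both.
Write k = 1 + 31t and require 1 + 31t ≡ 79 (mod 80), i.e. 31t ≡ 78 (mod 80).
Invert 31 mod 80 by the Euclidean algorithm: 80 = 2·31 + 18, 31 = 1·18 + 13, 18 = 1·13 + 5, 13 = 2·5 + 3, 5 = 1·3 + 2, 3 = 1·2 + 1, 2 = 2·1 + 0; back-substituting, 1 = 3 − 1·2 = 3 − (5 − 1·3) = −5 + 2·3 = −5 + 2·(13 − 2·5) = 2·13 − 5·5 = 2·13 − 5·(18 − 1·13) = −5·18 + 7·13 = −5·18 + 7·(31 − 1·18) = 7·31 − 12·18 = 7·31 − 12·(80 − 2·31) = −12·80 + 31·31. Hence 31·31 ≡ 1, so 31⁻¹ ≡ 31 (mod 80).
Therefore t ≡ 31·78 = 2418 ≡ 18 (mod 80).
Taking t = 18 gives k = 1 + 31·18 = 559.
Verify: 559 = 18·31 + 1 and 559 = 6·80 + 79. ✓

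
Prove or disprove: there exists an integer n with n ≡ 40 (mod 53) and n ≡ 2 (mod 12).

n = 146

The moduli 53 and 12 are coprime, so by the Chinese Remainder Theorem a unique solution modulo 636 exists.
Write n = 40 + 53t and require 40 + 53t ≡ 2 (mod 12), i.e. 53t ≡ 10 (mod 12).
53 ≡ 5 (mod 12), so this reads 5t ≡ 10 (mod 12). Note 5·5 = 25 ≡ 1 (mod 12) (as 25 − 1 = 2·12), so 5⁻¹ ≡ 5.
Multiplying by 5: t ≡ 5·10 = 50 ≡ 2 (mod 12).
With t = 2: n = 40 + 53·2 = 146.
Check: 146 mod 53 = 40, 146 mod 12 = 2. ✓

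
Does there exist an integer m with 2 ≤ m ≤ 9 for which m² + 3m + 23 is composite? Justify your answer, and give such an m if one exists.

m = 7

At m = 7: 7² + 3·7 + 23 = 93 = 3·31, which is composite.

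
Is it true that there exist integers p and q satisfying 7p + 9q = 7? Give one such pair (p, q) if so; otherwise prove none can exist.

p = 1, q = 0

7 and 9 are coprime, so 7p + 9q ranges over all of ℤ.
Run the Euclidean algorithm on 9 and 7: 9 = 1·7 + 2, 7 = 3·2 + 1, 2 = 2·1 + 0.
Unwinding: 1 = 7 − 3·2 = 7 − 3·(9 − 1·7) = −3·9 + 4·7, i.e. 7·4 + 9·(-3) = 1.
Scaling by 7 gives the particular solution (p, q) = (28, -21).
The general solution is p = 28 + 9k, q = -21 − 7k; taking k = -3 gives the smaller pair p = 1, q = 0.
Check: 7·1 + 9·0 = 7 + 0 = 7. ✓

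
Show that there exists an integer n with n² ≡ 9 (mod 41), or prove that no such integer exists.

Take n = 38. Then 38² = 1444 = 35·41 + 9, so 38² ≡ 9 (mod 41).

n = 38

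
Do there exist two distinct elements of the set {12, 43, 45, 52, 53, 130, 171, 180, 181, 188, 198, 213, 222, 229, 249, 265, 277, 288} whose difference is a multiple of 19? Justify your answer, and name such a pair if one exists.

No such pair exists.

Residues mod 19: 12↦12, 43↦5, 45↦7, 52↦14, 53↦15, 130↦16, 171↦0, 180↦9, 181↦10, 188↦17, 198↦8, 213↦4, 222↦13, 229↦1, 249↦2, 265↦18, 277↦11, 288↦3.
All 18 residues are distinct, so no two elements differ by a multiple of 19.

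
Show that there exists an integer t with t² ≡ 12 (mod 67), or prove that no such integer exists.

67 is prime, so by Euler's criterion 12 is a square mod 67 iff 12^((67−1)/2) = 12^33 ≡ 1 (mod 67).
Squaring successively (mod 67): 12^2 = 144 ≡ 10; 12^4 ≡ 10² = 100 ≡ 33; 12^8 ≡ 33² = 1089 ≡ 17; 12^16 ≡ 17² = 289 ≡ 21; 12^32 ≡ 21² = 441 ≡ 39.
Since 33 = 32 + 1, 12^33 ≡ 39 · 12; multiplying out mod 67: 39·12 = 468 ≡ 66. Thus 12^33 ≡ 66 ≡ −1 (mod 67).
The value −1 means 12 is a non-residue modulo 67, so t² ≡ 12 (mod 67) is impossible.

No, no such integer exists.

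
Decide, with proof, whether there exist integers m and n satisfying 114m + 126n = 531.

No such integers exist.

gcd(114, 126) = 6, so every integer of the form 114m + 126n is a multiple of 6.
But 531 is not a multiple of 6 (it leaves remainder 3).
So the equation is unsolvable over ℤ.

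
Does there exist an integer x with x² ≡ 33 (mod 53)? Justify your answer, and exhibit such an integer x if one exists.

There is no such integer.

Apply Euler's criterion with the prime 53: 33 is a quadratic residue iff 33^26 ≡ 1 (mod 53), and a non-residue iff it is ≡ −1.
Repeated squaring mod 53: 33^2 = 1089 ≡ 29; 33^4 ≡ 29² = 841 ≡ 46; 33^8 ≡ 46² = 2116 ≡ 49; 33^16 ≡ 49² = 2401 ≡ 16.
Since 26 = 16 + 8 + 2, 33^26 ≡ 16 · 49 · 29; multiplying out mod 53: 16·49 = 784 ≡ 42, then 42·29 = 1218 ≡ 52. Thus 33^26 ≡ 52 ≡ −1 (mod 53).
The value −1 means 33 is a non-residue modulo 53, so x² ≡ 33 (mod 53) is impossible.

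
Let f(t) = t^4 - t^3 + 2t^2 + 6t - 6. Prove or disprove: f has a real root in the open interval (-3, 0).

f(-3) = 102 and f(0) = -6, which have opposite signs.
f is continuous everywhere (it is a polynomial), in particular on [-3, 0].
By the Intermediate Value Theorem, f takes the value 0 somewhere in the open interval.

Yes, f has a root in the interval.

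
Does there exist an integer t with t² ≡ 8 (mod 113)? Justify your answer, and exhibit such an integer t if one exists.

t = 102 works: 102² = 10404, and 10404 − 8 = 10396 = 92·113.

t = 102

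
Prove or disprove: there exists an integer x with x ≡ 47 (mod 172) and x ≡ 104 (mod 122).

gcd(172, 122) = 2. If x ≡ 47 (mod 172) and x ≡ 104 (mod 122), then x ≡ 47 (mod 2) and x ≡ 104 (mod 2).
However 47 ≡ 1 and 104 ≡ 0 (mod 2), and 1 ≠ 0.
Therefore no such x exists.

There is no such integer.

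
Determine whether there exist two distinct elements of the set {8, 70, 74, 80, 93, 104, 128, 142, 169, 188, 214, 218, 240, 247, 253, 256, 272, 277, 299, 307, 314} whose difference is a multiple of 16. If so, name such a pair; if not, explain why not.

8 and 104 are such a pair.

8 mod 16 = 8 and 104 mod 16 = 8, so 104 − 8 = 96 = 6·16.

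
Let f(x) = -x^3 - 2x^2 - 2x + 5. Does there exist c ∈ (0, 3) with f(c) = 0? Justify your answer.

Such a root exists.

f(0) = 5 and f(3) = -46, which have opposite signs.
f is continuous everywhere (it is a polynomial), in particular on [0, 3].
By the Intermediate Value Theorem, f takes the value 0 somewhere in the open interval.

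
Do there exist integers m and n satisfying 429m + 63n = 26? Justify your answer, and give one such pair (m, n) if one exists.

Both 429 and 63 are divisible by gcd(429, 63) = 3, hence so is any combination 429m + 63n.
But 26 = 3·8 + 2, so 3 ∤ 26.
So the equation is unsolvable over ℤ.

No, no such integers exist.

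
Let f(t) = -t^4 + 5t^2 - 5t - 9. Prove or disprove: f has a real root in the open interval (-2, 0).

f(-2) = 5 and f(0) = -9, which have opposite signs.
Since f is a polynomial it is continuous on [-2, 0].
By the Intermediate Value Theorem, f takes the value 0 somewhere in the open interval.

Such a root exists.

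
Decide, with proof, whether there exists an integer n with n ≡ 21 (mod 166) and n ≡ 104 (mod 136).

No, no such integer exists.

gcd(166, 136) = 2. If n ≡ 21 (mod 166) and n ≡ 104 (mod 136), then n ≡ 21 (mod 2) and n ≡ 104 (mod 2).
These are incompatible: 21 − 104 = -83 is not divisible by 2.
So no integer satisfies both congruences.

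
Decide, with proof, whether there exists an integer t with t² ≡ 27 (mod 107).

t = 53 works: 53² = 2809, and 2809 − 27 = 2782 = 26·107.

t = 53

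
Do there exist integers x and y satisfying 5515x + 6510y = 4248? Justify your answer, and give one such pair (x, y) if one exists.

gcd(5515, 6510) = 5, so every integer of the form 5515x + 6510y is a multiple of 5.
However 4248 leaves remainder 3 on division by 5.
Hence no integers x, y satisfy the equation.

There are no such integers.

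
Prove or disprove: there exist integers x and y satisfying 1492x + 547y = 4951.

x = 154, y = -411

1492 and 547 are coprime, so 1492x + 547y ranges over all of ℤ.
Run the Euclidean algorithm on 1492 and 547: 1492 = 2·547 + 398, 547 = 1·398 + 149, 398 = 2·149 + 100, 149 = 1·100 + 49, 100 = 2·49 + 2, 49 = 24·2 + 1, 2 = 2·1 + 0.
Unwinding: 1 = 49 − 24·2 = 49 − 24·(100 − 2·49) = −24·100 + 49·49 = −24·100 + 49·(149 − 1·100) = 49·149 − 73·100 = 49·149 − 73·(398 − 2·149) = −73·398 + 195·149 = −73·398 + 195·(547 − 1·398) = 195·547 − 268·398 = 195·547 − 268·(1492 − 2·547) = −268·1492 + 731·547, i.e. 1492·(-268) + 547·731 = 1.
Times 4951: 1492·(-1326868) + 547·3619181 = 4951, so (-1326868, 3619181) solves it.
Adding 2426·547 to x and subtracting 2426·1492 from y gives the tidier solution (154, -411).
Check: 1492·154 + 547·(-411) = 229768 − 224817 = 4951. ✓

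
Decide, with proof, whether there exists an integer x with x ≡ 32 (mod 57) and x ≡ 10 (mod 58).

gcd(57, 58) = 1, so the Chinese Remainder Theorem guarantees exactly one residue class mod 3306 satisfying both.
Write x = 32 + 57t and require 32 + 57t ≡ 10 (mod 58), i.e. 57t ≡ 36 (mod 58).
Since 57·57 = 3249 = 56·58 + 1, the inverse of 57 mod 58 is 57.
Therefore t ≡ 57·36 = 2052 ≡ 22 (mod 58).
Taking t = 22 gives x = 32 + 57·22 = 1286.
Check: 1286 mod 57 = 32, 1286 mod 58 = 10. ✓

x = 1286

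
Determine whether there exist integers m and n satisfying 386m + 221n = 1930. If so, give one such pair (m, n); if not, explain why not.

m = 5, n = 0

386 and 221 are coprime, so 386m + 221n ranges over all of ℤ.
Run the Euclidean algorithm on 386 and 221: 386 = 1·221 + 165, 221 = 1·165 + 56, 165 = 2·56 + 53, 56 = 1·53 + 3, 53 = 17·3 + 2, 3 = 1·2 + 1, 2 = 2·1 + 0.
Back-substituting, 1 = 3 − 1·2 = 3 − (53 − 17·3) = −53 + 18·3 = −53 + 18·(56 − 1·53) = 18·56 − 19·53 = 18·56 − 19·(165 − 2·56) = −19·165 + 56·56 = −19·165 + 56·(221 − 1·165) = 56·221 − 75·165 = 56·221 − 75·(386 − 1·221) = −75·386 + 131·221; that is, 386·(-75) + 221·131 = 1.
Times 1930: 386·(-144750) + 221·252830 = 1930, so (-144750, 252830) solves it.
Shifting by a multiple of (221, −386) keeps it a solution: m = -144750 + 655·221 = 5, n = 252830 − 655·386 = 0.
Check: 386·5 + 221·0 = 1930 + 0 = 1930. ✓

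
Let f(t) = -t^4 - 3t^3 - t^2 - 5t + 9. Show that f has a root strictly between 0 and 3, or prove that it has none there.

f(0) = 9 and f(3) = -177, which have opposite signs.
As a polynomial, f is continuous on every closed interval.
By the Intermediate Value Theorem, f takes the value 0 somewhere in the open interval.

Yes, f has a root in the interval.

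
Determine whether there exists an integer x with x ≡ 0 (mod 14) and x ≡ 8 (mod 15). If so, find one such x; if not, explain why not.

The moduli 14 and 15 are coprime, so by the Chinese Remainder Theorem a unique solution modulo 210 exists.
Any solution of the first congruence is x = 0 + 14t; substituting into the second, 14t ≡ 8 − 0 ≡ 8 (mod 15).
To invert 14 modulo 15: 15 = 1·14 + 1, 14 = 14·1 + 0, and unwinding, 1 = 15 − 1·14. Thus 14⁻¹ ≡ -1 ≡ 14 (mod 15).
Therefore t ≡ 14·8 = 112 ≡ 7 (mod 15).
Taking t = 7 gives x = 0 + 14·7 = 98.
Check: 98 mod 14 = 0, 98 mod 15 = 8. ✓

x = 98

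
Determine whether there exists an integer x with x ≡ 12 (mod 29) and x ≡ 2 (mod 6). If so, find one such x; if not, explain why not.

x = 128

Since 29 and 6 share no common factor, CRT says the pair of congruences has a solution (unique mod 174).
Any solution of the first congruence is x = 12 + 29t; substituting into the second, 29t ≡ 2 − 12 ≡ 2 (mod 6).
29 ≡ 5 (mod 6), so this reads 5t ≡ 2 (mod 6). To invert 5 modulo 6: 6 = 1·5 + 1, 5 = 5·1 + 0, and unwinding, 1 = 6 − 1·5. Thus 5⁻¹ ≡ -1 ≡ 5 (mod 6).
Multiplying by 5: t ≡ 5·2 = 10 ≡ 4 (mod 6).
With t = 4: x = 12 + 29·4 = 128.
Check: 128 mod 29 = 12, 128 mod 6 = 2. ✓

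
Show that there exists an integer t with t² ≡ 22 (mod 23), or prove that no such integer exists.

23 is prime, so by Euler's criterion 22 is a square mod 23 iff 22^((23−1)/2) = 22^11 ≡ 1 (mod 23).
Squaring successively (mod 23): 22^2 = 484 ≡ 1; 22^4 ≡ 1² = 1 ≡ 1; 22^8 ≡ 1² = 1 ≡ 1.
Since 11 = 8 + 2 + 1, 22^11 ≡ 1 · 1 · 22; multiplying out mod 23: 1·1 = 1 ≡ 1, then 1·22 = 22 ≡ 22. Thus 22^11 ≡ 22 ≡ −1 (mod 23).
The value −1 means 22 is a non-residue modulo 23, so t² ≡ 22 (mod 23) is impossible.

No, no such integer exists.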